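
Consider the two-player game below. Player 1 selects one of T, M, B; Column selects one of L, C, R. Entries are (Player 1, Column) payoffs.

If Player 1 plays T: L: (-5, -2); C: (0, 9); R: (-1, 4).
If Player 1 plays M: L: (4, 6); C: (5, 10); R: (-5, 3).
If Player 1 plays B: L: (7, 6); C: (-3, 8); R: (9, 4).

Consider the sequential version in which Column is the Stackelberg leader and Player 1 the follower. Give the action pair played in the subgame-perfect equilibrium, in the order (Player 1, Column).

Backward induction with Column moving first.
- L: BR = B, leader payoff 6.
- C: BR = M, leader payoff 10.
- R: BR = B, leader payoff 4.
Among 6, 10, 4, the best is 10 at C. Subgame-perfect outcome: (M, C) with payoffs (5, 10).

(M, C)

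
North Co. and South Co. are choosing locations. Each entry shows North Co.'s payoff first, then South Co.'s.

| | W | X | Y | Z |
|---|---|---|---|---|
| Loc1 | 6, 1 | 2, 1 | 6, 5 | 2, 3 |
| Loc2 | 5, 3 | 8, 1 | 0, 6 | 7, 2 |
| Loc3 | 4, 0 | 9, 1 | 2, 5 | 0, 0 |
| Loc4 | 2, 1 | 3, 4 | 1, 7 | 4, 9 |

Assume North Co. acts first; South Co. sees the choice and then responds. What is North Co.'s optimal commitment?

Backward induction with North Co. moving first.
- Loc1: BR = Y, leader payoff 6.
- Loc2: BR = Y, leader payoff 0.
- Loc3: BR = Y, leader payoff 2.
- Loc4: BR = Z, leader payoff 4.
Maximizing over 6, 0, 2, 4, North Co. chooses Loc1. Subgame-perfect outcome: (Loc1, Y) with payoffs (6, 5).

Loc1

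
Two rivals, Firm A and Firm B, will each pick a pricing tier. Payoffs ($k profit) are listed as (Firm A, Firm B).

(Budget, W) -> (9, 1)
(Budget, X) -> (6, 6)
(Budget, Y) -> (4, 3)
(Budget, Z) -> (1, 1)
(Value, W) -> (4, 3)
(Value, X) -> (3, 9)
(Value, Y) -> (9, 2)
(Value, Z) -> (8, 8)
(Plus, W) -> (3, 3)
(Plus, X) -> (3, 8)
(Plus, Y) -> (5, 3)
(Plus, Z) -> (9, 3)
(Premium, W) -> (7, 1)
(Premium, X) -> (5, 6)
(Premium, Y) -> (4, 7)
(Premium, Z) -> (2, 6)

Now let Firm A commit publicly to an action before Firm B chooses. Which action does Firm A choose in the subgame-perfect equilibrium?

Budget

Work backward from Firm B's decision.
- Budget → Firm B plays X (best of 1, 6, 3, 1); Firm A gets 6.
- Value → Firm B plays X (best of 3, 9, 2, 8); Firm A gets 3.
- Plus → Firm B plays X (best of 3, 8, 3, 3); Firm A gets 3.
- Premium → Firm B plays Y (best of 1, 6, 7, 6); Firm A gets 4.
Among 6, 3, 3, 4, the best is 6 at Budget. Subgame-perfect outcome: (Budget, X) with payoffs (6, 6).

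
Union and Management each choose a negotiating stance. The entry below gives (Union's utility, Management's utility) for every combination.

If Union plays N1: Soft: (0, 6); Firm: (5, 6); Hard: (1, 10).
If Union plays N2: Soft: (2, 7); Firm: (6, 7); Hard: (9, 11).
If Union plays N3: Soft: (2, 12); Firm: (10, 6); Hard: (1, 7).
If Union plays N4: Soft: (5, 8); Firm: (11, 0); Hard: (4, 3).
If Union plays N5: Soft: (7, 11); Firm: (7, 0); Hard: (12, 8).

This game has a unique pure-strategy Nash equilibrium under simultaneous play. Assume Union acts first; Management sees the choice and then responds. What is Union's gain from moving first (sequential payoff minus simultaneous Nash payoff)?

Management best-responds to each possible Union move:
- N1: Management compares 6, 6, 10 and picks Hard; Union would get 1.
- N2: Management compares 7, 7, 11 and picks Hard; Union would get 9.
- N3: Management compares 12, 6, 7 and picks Soft; Union would get 2.
- N4: Management compares 8, 0, 3 and picks Soft; Union would get 5.
- N5: Management compares 11, 0, 8 and picks Soft; Union would get 7.
Maximizing over 1, 9, 2, 5, 7, Union chooses N2. Subgame-perfect outcome: (N2, Hard) with payoffs (9, 11).
For the simultaneous game, intersect best replies.
Union's best replies: Soft→N5; Firm→N4; Hard→N5.
Management's best replies: N1→Hard; N2→Hard; N3→Soft; N4→Soft; N5→Soft.
Only (N5, Soft) has each player best-responding; Nash payoffs (7, 11).
Union's commitment gain: 9 − 7 = 2.

2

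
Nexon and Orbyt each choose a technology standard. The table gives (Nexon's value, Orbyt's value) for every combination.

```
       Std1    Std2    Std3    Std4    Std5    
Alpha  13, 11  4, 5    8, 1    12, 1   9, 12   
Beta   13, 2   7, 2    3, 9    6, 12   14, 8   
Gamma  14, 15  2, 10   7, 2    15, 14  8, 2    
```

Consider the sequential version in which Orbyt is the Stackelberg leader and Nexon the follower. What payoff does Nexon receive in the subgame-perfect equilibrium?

14

Nexon best-responds to each possible Orbyt move:
- Std1: BR = Gamma, leader payoff 15.
- Std2: BR = Beta, leader payoff 2.
- Std3: BR = Alpha, leader payoff 1.
- Std4: BR = Gamma, leader payoff 14.
- Std5: BR = Beta, leader payoff 8.
Orbyt's induced payoffs are 15, 2, 1, 14, 8, so Orbyt commits to Std1. Subgame-perfect outcome: (Gamma, Std1) with payoffs (14, 15).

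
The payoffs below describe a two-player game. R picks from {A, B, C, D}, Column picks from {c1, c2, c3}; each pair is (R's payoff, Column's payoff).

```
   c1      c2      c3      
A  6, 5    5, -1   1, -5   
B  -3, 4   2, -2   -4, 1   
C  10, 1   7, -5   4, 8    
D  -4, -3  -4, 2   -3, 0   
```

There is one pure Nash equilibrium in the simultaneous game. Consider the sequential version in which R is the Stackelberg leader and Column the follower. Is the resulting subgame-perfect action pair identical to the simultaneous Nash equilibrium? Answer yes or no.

no

Column best-responds to each possible R move:
- A: BR = c1, leader payoff 6.
- B: BR = c1, leader payoff -3.
- C: BR = c3, leader payoff 4.
- D: BR = c2, leader payoff -4.
Among 6, -3, 4, -4, the best is 6 at A. Subgame-perfect outcome: (A, c1) with payoffs (6, 5).
For the simultaneous game, intersect best replies.
R's best replies: c1→C; c2→C; c3→C.
Column's best replies: A→c1; B→c1; C→c3; D→c2.
Only (C, c3) has each player best-responding; Nash payoffs (4, 8).
Sequential outcome (A, c1) differs from the Nash profile (C, c3).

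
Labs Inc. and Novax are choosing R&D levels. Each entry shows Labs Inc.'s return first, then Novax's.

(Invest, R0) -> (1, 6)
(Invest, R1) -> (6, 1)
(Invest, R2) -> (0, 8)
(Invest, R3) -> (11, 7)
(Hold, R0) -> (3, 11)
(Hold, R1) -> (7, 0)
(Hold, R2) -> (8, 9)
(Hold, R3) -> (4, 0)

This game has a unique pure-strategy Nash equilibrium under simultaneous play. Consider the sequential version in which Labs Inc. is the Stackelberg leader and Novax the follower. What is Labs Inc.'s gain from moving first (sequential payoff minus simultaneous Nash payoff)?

0

Solve by backward induction (Labs Inc. leads).
- Invest: Novax compares 6, 1, 8, 7 and picks R2; Labs Inc. would get 0.
- Hold: Novax compares 11, 0, 9, 0 and picks R0; Labs Inc. would get 3.
Maximizing over 0, 3, Labs Inc. chooses Hold. Subgame-perfect outcome: (Hold, R0) with payoffs (3, 11).
For the simultaneous game, intersect best replies.
Labs Inc.'s best replies: R0→Hold; R1→Hold; R2→Hold; R3→Invest.
Novax's best replies: Invest→R2; Hold→R0.
Only (Hold, R0) has each player best-responding; Nash payoffs (3, 11).
Labs Inc.'s commitment gain: 3 − 3 = 0.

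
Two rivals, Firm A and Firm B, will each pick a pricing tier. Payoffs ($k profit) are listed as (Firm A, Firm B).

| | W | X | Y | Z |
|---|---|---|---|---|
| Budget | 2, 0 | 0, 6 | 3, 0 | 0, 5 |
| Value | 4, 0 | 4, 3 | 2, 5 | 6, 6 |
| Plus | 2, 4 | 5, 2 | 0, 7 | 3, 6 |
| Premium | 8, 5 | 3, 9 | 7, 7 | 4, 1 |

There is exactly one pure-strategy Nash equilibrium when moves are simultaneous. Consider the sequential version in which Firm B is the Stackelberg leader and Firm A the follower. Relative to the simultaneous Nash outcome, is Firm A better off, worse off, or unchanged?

Firm A best-responds to each possible Firm B move:
- W: BR = Premium, leader payoff 5.
- X: BR = Plus, leader payoff 2.
- Y: BR = Premium, leader payoff 7.
- Z: BR = Value, leader payoff 6.
Firm B's induced payoffs are 5, 2, 7, 6, so Firm B commits to Y. Subgame-perfect outcome: (Premium, Y) with payoffs (7, 7).
Under simultaneous play:
Firm A's best replies: W→Premium; X→Plus; Y→Premium; Z→Value.
Firm B's best replies: Budget→X; Value→Z; Plus→Y; Premium→X.
The unique mutual best reply is (Value, Z), giving (6, 6).
Firm A earns 7 sequentially versus 6 at the Nash outcome: better off.

better off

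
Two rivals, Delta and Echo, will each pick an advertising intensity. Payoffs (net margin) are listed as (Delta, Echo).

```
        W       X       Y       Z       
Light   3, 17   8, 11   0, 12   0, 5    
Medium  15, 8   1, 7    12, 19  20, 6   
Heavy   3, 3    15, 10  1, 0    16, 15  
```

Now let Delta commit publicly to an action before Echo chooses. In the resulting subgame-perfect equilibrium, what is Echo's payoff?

15

Backward induction with Delta moving first.
- Light: BR = W, leader payoff 3.
- Medium: BR = Y, leader payoff 12.
- Heavy: BR = Z, leader payoff 16.
Delta's induced payoffs are 3, 12, 16, so Delta commits to Heavy. Subgame-perfect outcome: (Heavy, Z) with payoffs (16, 15).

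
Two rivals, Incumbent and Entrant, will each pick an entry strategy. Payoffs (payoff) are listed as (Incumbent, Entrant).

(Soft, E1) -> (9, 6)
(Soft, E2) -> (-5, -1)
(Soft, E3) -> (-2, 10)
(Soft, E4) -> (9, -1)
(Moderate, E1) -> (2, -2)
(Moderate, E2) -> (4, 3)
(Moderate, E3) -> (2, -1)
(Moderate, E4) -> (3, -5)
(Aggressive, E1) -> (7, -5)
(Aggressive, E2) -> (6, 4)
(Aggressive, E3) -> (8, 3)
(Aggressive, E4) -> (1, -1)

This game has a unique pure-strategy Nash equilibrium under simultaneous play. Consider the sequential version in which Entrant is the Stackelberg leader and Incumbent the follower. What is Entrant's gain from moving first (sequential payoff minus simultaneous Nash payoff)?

2

Backward induction with Entrant moving first.
- E1: Incumbent compares 9, 2, 7 and picks Soft; Entrant would get 6.
- E2: Incumbent compares -5, 4, 6 and picks Aggressive; Entrant would get 4.
- E3: Incumbent compares -2, 2, 8 and picks Aggressive; Entrant would get 3.
- E4: Incumbent compares 9, 3, 1 and picks Soft; Entrant would get -1.
Among 6, 4, 3, -1, the best is 6 at E1. Subgame-perfect outcome: (Soft, E1) with payoffs (9, 6).
Now find the simultaneous Nash equilibrium.
Incumbent's best replies: E1→Soft; E2→Aggressive; E3→Aggressive; E4→Soft.
Entrant's best replies: Soft→E3; Moderate→E2; Aggressive→E2.
The unique mutual best reply is (Aggressive, E2), giving (6, 4).
Entrant's commitment gain: 6 − 4 = 2.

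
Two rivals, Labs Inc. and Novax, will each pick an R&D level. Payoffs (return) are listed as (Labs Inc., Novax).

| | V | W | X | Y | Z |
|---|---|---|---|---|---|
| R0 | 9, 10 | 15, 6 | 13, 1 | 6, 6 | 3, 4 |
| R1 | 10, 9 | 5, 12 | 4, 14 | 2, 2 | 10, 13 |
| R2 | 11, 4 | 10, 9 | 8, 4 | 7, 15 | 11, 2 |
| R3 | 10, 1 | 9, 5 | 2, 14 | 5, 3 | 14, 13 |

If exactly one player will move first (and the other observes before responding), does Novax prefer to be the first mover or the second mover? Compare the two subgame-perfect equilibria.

If Labs Inc. leads: Novax's best replies are R0→V, R1→X, R2→Y, R3→X; Labs Inc.'s induced payoffs 9, 4, 7, 2; outcome (R0, V), payoffs (9, 10).
If Novax leads: Labs Inc.'s best replies are V→R2, W→R0, X→R0, Y→R2, Z→R3; Novax's induced payoffs 4, 6, 1, 15, 13; outcome (R2, Y), payoffs (7, 15).
Novax gets 15 moving first and 10 moving second, so Novax prefers to move first.

first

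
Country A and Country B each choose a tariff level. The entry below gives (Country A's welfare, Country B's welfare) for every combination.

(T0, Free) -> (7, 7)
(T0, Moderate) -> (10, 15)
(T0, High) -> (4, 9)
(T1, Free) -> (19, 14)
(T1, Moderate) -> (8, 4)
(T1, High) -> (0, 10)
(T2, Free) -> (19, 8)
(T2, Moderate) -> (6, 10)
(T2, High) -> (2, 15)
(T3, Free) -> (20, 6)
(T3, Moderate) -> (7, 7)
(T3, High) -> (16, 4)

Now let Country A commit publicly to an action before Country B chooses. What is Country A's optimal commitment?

Work backward from Country B's decision.
- T0: BR = Moderate, leader payoff 10.
- T1: BR = Free, leader payoff 19.
- T2: BR = High, leader payoff 2.
- T3: BR = Moderate, leader payoff 7.
Among 10, 19, 2, 7, the best is 19 at T1. Subgame-perfect outcome: (T1, Free) with payoffs (19, 14).

T1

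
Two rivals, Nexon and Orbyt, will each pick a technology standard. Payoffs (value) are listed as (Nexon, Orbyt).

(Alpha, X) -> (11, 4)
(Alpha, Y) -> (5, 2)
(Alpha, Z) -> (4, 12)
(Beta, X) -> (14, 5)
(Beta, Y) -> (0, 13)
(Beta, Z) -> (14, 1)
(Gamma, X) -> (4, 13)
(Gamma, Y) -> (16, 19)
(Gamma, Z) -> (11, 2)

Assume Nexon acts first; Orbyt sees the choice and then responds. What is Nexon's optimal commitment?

Gamma

Solve by backward induction (Nexon leads).
- Alpha → Orbyt plays Z (best of 4, 2, 12); Nexon gets 4.
- Beta → Orbyt plays Y (best of 5, 13, 1); Nexon gets 0.
- Gamma → Orbyt plays Y (best of 13, 19, 2); Nexon gets 16.
Nexon's induced payoffs are 4, 0, 16, so Nexon commits to Gamma. Subgame-perfect outcome: (Gamma, Y) with payoffs (16, 19).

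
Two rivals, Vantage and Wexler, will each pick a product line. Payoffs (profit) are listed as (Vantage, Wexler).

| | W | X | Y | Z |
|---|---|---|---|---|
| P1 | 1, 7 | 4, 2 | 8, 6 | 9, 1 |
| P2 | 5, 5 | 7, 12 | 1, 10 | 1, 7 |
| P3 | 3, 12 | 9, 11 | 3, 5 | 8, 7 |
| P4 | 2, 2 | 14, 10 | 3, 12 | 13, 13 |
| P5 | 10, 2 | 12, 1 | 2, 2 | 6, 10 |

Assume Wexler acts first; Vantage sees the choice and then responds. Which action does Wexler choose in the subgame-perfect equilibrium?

Work backward from Vantage's decision.
- W: Vantage compares 1, 5, 3, 2, 10 and picks P5; Wexler would get 2.
- X: Vantage compares 4, 7, 9, 14, 12 and picks P4; Wexler would get 10.
- Y: Vantage compares 8, 1, 3, 3, 2 and picks P1; Wexler would get 6.
- Z: Vantage compares 9, 1, 8, 13, 6 and picks P4; Wexler would get 13.
Wexler's induced payoffs are 2, 10, 6, 13, so Wexler commits to Z. Subgame-perfect outcome: (P4, Z) with payoffs (13, 13).

Z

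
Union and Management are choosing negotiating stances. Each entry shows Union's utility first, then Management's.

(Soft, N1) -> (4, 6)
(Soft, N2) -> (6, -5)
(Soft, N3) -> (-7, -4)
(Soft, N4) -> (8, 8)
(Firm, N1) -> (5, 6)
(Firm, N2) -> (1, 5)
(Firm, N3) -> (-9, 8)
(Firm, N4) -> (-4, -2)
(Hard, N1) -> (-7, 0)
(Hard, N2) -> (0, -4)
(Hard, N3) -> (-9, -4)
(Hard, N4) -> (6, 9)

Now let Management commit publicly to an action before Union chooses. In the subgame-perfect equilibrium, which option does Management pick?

N4

Work backward from Union's decision.
- N1 → Union plays Firm (best of 4, 5, -7); Management gets 6.
- N2 → Union plays Soft (best of 6, 1, 0); Management gets -5.
- N3 → Union plays Soft (best of -7, -9, -9); Management gets -4.
- N4 → Union plays Soft (best of 8, -4, 6); Management gets 8.
Maximizing over 6, -5, -4, 8, Management chooses N4. Subgame-perfect outcome: (Soft, N4) with payoffs (8, 8).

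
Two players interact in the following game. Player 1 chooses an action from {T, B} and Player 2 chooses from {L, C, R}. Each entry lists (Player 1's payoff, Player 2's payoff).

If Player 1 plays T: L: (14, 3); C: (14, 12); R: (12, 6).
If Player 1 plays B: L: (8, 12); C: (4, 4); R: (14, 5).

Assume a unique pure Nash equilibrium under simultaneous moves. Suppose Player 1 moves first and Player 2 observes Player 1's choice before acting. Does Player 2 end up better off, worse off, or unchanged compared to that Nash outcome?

Player 2 best-responds to each possible Player 1 move:
- T: Player 2 compares 3, 12, 6 and picks C; Player 1 would get 14.
- B: Player 2 compares 12, 4, 5 and picks L; Player 1 would get 8.
Among 14, 8, the best is 14 at T. Subgame-perfect outcome: (T, C) with payoffs (14, 12).
Under simultaneous play:
Player 1's best replies: L→T; C→T; R→B.
Player 2's best replies: T→C; B→L.
The unique mutual best reply is (T, C), giving (14, 12).
Player 2 earns 12 sequentially versus 12 at the Nash outcome: unchanged.

unchanged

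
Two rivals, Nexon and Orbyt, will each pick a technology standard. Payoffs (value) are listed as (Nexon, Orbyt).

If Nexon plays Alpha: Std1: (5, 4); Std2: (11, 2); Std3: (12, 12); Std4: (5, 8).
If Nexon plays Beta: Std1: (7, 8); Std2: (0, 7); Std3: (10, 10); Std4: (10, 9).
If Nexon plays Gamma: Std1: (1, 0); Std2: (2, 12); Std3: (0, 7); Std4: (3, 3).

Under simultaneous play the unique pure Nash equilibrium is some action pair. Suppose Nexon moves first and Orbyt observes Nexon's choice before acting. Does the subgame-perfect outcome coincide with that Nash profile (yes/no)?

yes

Solve by backward induction (Nexon leads).
- Alpha: Orbyt compares 4, 2, 12, 8 and picks Std3; Nexon would get 12.
- Beta: Orbyt compares 8, 7, 10, 9 and picks Std3; Nexon would get 10.
- Gamma: Orbyt compares 0, 12, 7, 3 and picks Std2; Nexon would get 2.
Nexon's induced payoffs are 12, 10, 2, so Nexon commits to Alpha. Subgame-perfect outcome: (Alpha, Std3) with payoffs (12, 12).
For the simultaneous game, intersect best replies.
Nexon's best replies: Std1→Beta; Std2→Alpha; Std3→Alpha; Std4→Beta.
Orbyt's best replies: Alpha→Std3; Beta→Std3; Gamma→Std2.
Only (Alpha, Std3) has each player best-responding; Nash payoffs (12, 12).
Sequential outcome (Alpha, Std3) coincides with the Nash profile (Alpha, Std3).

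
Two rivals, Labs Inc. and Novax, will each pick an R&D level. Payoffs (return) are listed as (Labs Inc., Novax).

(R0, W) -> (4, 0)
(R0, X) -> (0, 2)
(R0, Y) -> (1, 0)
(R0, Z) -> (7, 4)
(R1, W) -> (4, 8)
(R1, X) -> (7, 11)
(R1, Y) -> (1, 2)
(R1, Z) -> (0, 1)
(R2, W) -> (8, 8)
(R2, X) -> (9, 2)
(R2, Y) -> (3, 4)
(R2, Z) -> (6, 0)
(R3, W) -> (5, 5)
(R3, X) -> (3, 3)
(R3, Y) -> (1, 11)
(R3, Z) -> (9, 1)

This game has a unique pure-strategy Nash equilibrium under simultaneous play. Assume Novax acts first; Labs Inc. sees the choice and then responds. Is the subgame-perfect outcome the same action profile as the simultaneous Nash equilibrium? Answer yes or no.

Backward induction with Novax moving first.
- W: Labs Inc. compares 4, 4, 8, 5 and picks R2; Novax would get 8.
- X: Labs Inc. compares 0, 7, 9, 3 and picks R2; Novax would get 2.
- Y: Labs Inc. compares 1, 1, 3, 1 and picks R2; Novax would get 4.
- Z: Labs Inc. compares 7, 0, 6, 9 and picks R3; Novax would get 1.
Among 8, 2, 4, 1, the best is 8 at W. Subgame-perfect outcome: (R2, W) with payoffs (8, 8).
Under simultaneous play:
Labs Inc.'s best replies: W→R2; X→R2; Y→R2; Z→R3.
Novax's best replies: R0→Z; R1→X; R2→W; R3→Y.
The unique mutual best reply is (R2, W), giving (8, 8).
Sequential outcome (R2, W) coincides with the Nash profile (R2, W).

yes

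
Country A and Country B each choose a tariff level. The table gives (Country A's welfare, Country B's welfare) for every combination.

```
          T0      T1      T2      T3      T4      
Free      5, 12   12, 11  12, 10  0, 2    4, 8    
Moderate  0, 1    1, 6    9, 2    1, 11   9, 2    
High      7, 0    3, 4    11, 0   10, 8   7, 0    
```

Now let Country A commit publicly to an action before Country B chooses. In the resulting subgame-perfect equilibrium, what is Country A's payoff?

10

Backward induction with Country A moving first.
- Free: Country B compares 12, 11, 10, 2, 8 and picks T0; Country A would get 5.
- Moderate: Country B compares 1, 6, 2, 11, 2 and picks T3; Country A would get 1.
- High: Country B compares 0, 4, 0, 8, 0 and picks T3; Country A would get 10.
Country A's induced payoffs are 5, 1, 10, so Country A commits to High. Subgame-perfect outcome: (High, T3) with payoffs (10, 8).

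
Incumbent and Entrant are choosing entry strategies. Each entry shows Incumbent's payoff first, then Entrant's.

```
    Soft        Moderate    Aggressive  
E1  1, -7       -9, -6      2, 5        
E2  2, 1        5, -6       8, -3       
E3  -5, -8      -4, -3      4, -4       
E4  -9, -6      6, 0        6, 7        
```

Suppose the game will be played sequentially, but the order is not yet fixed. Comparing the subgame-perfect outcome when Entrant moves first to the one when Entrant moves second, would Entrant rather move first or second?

If Incumbent leads: Entrant's best replies are E1→Aggressive, E2→Soft, E3→Moderate, E4→Aggressive; Incumbent's induced payoffs 2, 2, -4, 6; outcome (E4, Aggressive), payoffs (6, 7).
If Entrant leads: Incumbent's best replies are Soft→E2, Moderate→E4, Aggressive→E2; Entrant's induced payoffs 1, 0, -3; outcome (E2, Soft), payoffs (2, 1).
Entrant gets 1 moving first and 7 moving second, so Entrant prefers to move second.

second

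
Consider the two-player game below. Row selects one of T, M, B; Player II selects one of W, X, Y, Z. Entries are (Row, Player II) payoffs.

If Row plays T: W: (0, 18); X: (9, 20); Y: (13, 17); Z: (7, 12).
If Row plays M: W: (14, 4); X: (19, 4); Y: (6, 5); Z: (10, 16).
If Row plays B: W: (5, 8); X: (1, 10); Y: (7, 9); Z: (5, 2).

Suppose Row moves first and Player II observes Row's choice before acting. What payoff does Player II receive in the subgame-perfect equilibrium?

16

Backward induction with Row moving first.
- T → Player II plays X (best of 18, 20, 17, 12); Row gets 9.
- M → Player II plays Z (best of 4, 4, 5, 16); Row gets 10.
- B → Player II plays X (best of 8, 10, 9, 2); Row gets 1.
Maximizing over 9, 10, 1, Row chooses M. Subgame-perfect outcome: (M, Z) with payoffs (10, 16).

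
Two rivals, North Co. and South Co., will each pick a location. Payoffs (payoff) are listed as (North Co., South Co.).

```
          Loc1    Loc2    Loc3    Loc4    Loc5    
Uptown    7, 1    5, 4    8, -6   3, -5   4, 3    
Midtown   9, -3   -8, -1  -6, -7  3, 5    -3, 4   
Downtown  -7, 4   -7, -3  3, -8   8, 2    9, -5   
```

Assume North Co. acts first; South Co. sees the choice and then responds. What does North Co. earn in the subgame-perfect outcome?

5

Work backward from South Co.'s decision.
- Uptown: South Co. compares 1, 4, -6, -5, 3 and picks Loc2; North Co. would get 5.
- Midtown: South Co. compares -3, -1, -7, 5, 4 and picks Loc4; North Co. would get 3.
- Downtown: South Co. compares 4, -3, -8, 2, -5 and picks Loc1; North Co. would get -7.
North Co.'s induced payoffs are 5, 3, -7, so North Co. commits to Uptown. Subgame-perfect outcome: (Uptown, Loc2) with payoffs (5, 4).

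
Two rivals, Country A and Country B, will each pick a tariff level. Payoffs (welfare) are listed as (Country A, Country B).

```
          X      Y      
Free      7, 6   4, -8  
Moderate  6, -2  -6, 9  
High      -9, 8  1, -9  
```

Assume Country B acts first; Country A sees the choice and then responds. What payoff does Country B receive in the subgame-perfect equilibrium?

6

Work backward from Country A's decision.
- X: BR = Free, leader payoff 6.
- Y: BR = Free, leader payoff -8.
Maximizing over 6, -8, Country B chooses X. Subgame-perfect outcome: (Free, X) with payoffs (7, 6).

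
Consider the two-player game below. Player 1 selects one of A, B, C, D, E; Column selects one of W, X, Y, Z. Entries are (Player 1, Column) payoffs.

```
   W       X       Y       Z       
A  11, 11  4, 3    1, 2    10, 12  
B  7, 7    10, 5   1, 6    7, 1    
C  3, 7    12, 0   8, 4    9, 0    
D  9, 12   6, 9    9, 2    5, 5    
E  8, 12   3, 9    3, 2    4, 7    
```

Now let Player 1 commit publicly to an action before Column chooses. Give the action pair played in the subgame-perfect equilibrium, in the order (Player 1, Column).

Backward induction with Player 1 moving first.
- A: Column compares 11, 3, 2, 12 and picks Z; Player 1 would get 10.
- B: Column compares 7, 5, 6, 1 and picks W; Player 1 would get 7.
- C: Column compares 7, 0, 4, 0 and picks W; Player 1 would get 3.
- D: Column compares 12, 9, 2, 5 and picks W; Player 1 would get 9.
- E: Column compares 12, 9, 2, 7 and picks W; Player 1 would get 8.
Player 1's induced payoffs are 10, 7, 3, 9, 8, so Player 1 commits to A. Subgame-perfect outcome: (A, Z) with payoffs (10, 12).

(A, Z)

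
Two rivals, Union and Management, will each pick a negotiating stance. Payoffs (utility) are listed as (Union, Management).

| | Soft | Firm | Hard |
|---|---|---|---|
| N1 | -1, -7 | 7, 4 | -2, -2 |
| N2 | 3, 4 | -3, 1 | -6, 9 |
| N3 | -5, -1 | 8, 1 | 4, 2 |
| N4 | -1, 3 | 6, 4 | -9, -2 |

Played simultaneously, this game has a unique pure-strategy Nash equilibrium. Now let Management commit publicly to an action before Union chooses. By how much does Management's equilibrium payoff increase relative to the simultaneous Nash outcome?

Backward induction with Management moving first.
- Soft: BR = N2, leader payoff 4.
- Firm: BR = N3, leader payoff 1.
- Hard: BR = N3, leader payoff 2.
Maximizing over 4, 1, 2, Management chooses Soft. Subgame-perfect outcome: (N2, Soft) with payoffs (3, 4).
Under simultaneous play:
Union's best replies: Soft→N2; Firm→N3; Hard→N3.
Management's best replies: N1→Firm; N2→Hard; N3→Hard; N4→Firm.
Only (N3, Hard) has each player best-responding; Nash payoffs (4, 2).
Management's commitment gain: 4 − 2 = 2.

2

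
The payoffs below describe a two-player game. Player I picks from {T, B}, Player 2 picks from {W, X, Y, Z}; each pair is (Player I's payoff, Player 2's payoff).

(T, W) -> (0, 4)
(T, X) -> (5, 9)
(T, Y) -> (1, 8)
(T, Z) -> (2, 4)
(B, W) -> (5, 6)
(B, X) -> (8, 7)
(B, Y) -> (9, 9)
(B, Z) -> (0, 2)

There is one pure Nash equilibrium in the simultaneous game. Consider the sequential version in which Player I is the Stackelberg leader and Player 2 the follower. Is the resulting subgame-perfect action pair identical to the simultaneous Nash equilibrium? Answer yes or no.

yes

Player 2 best-responds to each possible Player I move:
- T: BR = X, leader payoff 5.
- B: BR = Y, leader payoff 9.
Among 5, 9, the best is 9 at B. Subgame-perfect outcome: (B, Y) with payoffs (9, 9).
Now find the simultaneous Nash equilibrium.
Player I's best replies: W→B; X→B; Y→B; Z→T.
Player 2's best replies: T→X; B→Y.
The unique mutual best reply is (B, Y), giving (9, 9).
Sequential outcome (B, Y) coincides with the Nash profile (B, Y).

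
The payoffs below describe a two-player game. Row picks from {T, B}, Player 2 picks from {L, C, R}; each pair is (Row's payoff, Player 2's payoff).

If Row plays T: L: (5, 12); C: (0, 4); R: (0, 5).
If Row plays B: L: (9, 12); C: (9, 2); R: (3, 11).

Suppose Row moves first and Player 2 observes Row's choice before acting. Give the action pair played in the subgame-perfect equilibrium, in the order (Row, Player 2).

(B, L)

Backward induction with Row moving first.
- T: Player 2 compares 12, 4, 5 and picks L; Row would get 5.
- B: Player 2 compares 12, 2, 11 and picks L; Row would get 9.
Row's induced payoffs are 5, 9, so Row commits to B. Subgame-perfect outcome: (B, L) with payoffs (9, 12).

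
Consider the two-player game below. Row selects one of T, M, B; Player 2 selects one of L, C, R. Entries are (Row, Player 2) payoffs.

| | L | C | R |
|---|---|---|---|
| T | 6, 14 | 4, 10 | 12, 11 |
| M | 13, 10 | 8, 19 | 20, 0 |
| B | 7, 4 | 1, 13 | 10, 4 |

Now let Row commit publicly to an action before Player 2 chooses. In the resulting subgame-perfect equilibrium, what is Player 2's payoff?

19

Solve by backward induction (Row leads).
- T → Player 2 plays L (best of 14, 10, 11); Row gets 6.
- M → Player 2 plays C (best of 10, 19, 0); Row gets 8.
- B → Player 2 plays C (best of 4, 13, 4); Row gets 1.
Maximizing over 6, 8, 1, Row chooses M. Subgame-perfect outcome: (M, C) with payoffs (8, 19).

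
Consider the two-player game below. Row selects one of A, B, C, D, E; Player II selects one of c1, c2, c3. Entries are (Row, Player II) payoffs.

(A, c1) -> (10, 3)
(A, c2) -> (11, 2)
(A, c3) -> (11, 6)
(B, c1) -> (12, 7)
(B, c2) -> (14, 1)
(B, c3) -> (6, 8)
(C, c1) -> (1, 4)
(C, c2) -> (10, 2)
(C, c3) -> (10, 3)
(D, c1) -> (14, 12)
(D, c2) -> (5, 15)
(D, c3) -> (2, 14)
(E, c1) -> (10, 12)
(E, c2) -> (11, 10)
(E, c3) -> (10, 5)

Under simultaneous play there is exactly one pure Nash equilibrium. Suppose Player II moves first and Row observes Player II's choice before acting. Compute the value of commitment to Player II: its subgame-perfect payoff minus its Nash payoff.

6

Row best-responds to each possible Player II move:
- c1: Row compares 10, 12, 1, 14, 10 and picks D; Player II would get 12.
- c2: Row compares 11, 14, 10, 5, 11 and picks B; Player II would get 1.
- c3: Row compares 11, 6, 10, 2, 10 and picks A; Player II would get 6.
Player II's induced payoffs are 12, 1, 6, so Player II commits to c1. Subgame-perfect outcome: (D, c1) with payoffs (14, 12).
For the simultaneous game, intersect best replies.
Row's best replies: c1→D; c2→B; c3→A.
Player II's best replies: A→c3; B→c3; C→c1; D→c2; E→c1.
The unique mutual best reply is (A, c3), giving (11, 6).
Player II's commitment gain: 12 − 6 = 6.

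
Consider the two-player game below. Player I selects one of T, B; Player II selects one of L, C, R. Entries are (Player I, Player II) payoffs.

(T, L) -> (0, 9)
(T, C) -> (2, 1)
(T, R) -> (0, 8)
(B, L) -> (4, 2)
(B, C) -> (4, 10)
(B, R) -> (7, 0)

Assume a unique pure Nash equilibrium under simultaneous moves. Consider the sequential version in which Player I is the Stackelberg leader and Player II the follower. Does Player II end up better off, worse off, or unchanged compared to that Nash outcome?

Solve by backward induction (Player I leads).
- T: Player II compares 9, 1, 8 and picks L; Player I would get 0.
- B: Player II compares 2, 10, 0 and picks C; Player I would get 4.
Maximizing over 0, 4, Player I chooses B. Subgame-perfect outcome: (B, C) with payoffs (4, 10).
Under simultaneous play:
Player I's best replies: L→B; C→B; R→B.
Player II's best replies: T→L; B→C.
The unique mutual best reply is (B, C), giving (4, 10).
Player II earns 10 sequentially versus 10 at the Nash outcome: unchanged.

unchanged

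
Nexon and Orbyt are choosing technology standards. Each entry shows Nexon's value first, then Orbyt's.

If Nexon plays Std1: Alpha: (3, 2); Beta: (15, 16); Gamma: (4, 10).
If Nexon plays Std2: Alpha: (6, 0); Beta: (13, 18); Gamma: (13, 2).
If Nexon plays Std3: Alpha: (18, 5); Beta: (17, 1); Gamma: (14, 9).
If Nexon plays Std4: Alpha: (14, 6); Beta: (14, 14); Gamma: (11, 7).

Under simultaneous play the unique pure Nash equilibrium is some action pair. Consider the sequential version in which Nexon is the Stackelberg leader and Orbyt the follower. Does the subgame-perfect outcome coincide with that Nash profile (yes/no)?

Solve by backward induction (Nexon leads).
- Std1: Orbyt compares 2, 16, 10 and picks Beta; Nexon would get 15.
- Std2: Orbyt compares 0, 18, 2 and picks Beta; Nexon would get 13.
- Std3: Orbyt compares 5, 1, 9 and picks Gamma; Nexon would get 14.
- Std4: Orbyt compares 6, 14, 7 and picks Beta; Nexon would get 14.
Among 15, 13, 14, 14, the best is 15 at Std1. Subgame-perfect outcome: (Std1, Beta) with payoffs (15, 16).
For the simultaneous game, intersect best replies.
Nexon's best replies: Alpha→Std3; Beta→Std3; Gamma→Std3.
Orbyt's best replies: Std1→Beta; Std2→Beta; Std3→Gamma; Std4→Beta.
Only (Std3, Gamma) has each player best-responding; Nash payoffs (14, 9).
Sequential outcome (Std1, Beta) differs from the Nash profile (Std3, Gamma).

no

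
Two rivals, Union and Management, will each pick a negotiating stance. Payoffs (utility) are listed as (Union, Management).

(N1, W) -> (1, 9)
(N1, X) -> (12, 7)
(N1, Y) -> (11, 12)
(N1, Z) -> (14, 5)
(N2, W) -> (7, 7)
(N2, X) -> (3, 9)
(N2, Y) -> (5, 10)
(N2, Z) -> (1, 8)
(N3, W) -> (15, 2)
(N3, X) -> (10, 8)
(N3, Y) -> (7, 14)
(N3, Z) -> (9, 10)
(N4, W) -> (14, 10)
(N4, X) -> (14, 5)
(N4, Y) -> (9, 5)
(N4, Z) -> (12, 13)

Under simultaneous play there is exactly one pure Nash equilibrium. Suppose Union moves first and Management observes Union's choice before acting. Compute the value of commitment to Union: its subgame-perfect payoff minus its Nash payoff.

1

Work backward from Management's decision.
- N1: Management compares 9, 7, 12, 5 and picks Y; Union would get 11.
- N2: Management compares 7, 9, 10, 8 and picks Y; Union would get 5.
- N3: Management compares 2, 8, 14, 10 and picks Y; Union would get 7.
- N4: Management compares 10, 5, 5, 13 and picks Z; Union would get 12.
Maximizing over 11, 5, 7, 12, Union chooses N4. Subgame-perfect outcome: (N4, Z) with payoffs (12, 13).
For the simultaneous game, intersect best replies.
Union's best replies: W→N3; X→N4; Y→N1; Z→N1.
Management's best replies: N1→Y; N2→Y; N3→Y; N4→Z.
Only (N1, Y) has each player best-responding; Nash payoffs (11, 12).
Union's commitment gain: 12 − 11 = 1.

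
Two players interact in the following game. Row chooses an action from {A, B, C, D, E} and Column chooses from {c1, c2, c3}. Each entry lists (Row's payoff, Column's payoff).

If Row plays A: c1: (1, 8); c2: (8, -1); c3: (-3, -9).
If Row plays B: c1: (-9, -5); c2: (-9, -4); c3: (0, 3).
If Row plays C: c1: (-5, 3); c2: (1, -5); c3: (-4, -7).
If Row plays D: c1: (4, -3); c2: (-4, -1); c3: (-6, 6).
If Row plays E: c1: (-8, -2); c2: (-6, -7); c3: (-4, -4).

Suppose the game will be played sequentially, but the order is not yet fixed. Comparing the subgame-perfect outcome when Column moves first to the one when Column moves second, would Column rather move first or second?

If Row leads: Column's best replies are A→c1, B→c3, C→c1, D→c3, E→c1; Row's induced payoffs 1, 0, -5, -6, -8; outcome (A, c1), payoffs (1, 8).
If Column leads: Row's best replies are c1→D, c2→A, c3→B; Column's induced payoffs -3, -1, 3; outcome (B, c3), payoffs (0, 3).
Column gets 3 moving first and 8 moving second, so Column prefers to move second.

second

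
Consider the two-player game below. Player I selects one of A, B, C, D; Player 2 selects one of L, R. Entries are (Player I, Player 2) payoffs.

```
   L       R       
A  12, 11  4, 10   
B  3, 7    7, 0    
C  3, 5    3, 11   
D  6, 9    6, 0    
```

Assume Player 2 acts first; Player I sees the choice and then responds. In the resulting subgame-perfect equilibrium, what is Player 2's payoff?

11

Backward induction with Player 2 moving first.
- L → Player I plays A (best of 12, 3, 3, 6); Player 2 gets 11.
- R → Player I plays B (best of 4, 7, 3, 6); Player 2 gets 0.
Among 11, 0, the best is 11 at L. Subgame-perfect outcome: (A, L) with payoffs (12, 11).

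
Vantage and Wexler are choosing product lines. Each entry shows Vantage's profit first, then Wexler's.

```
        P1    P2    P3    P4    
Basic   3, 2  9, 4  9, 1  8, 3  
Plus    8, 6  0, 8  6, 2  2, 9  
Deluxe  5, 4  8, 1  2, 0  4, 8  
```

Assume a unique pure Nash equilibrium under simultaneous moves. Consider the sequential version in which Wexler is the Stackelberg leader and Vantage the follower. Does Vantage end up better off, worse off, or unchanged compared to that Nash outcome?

Vantage best-responds to each possible Wexler move:
- P1: Vantage compares 3, 8, 5 and picks Plus; Wexler would get 6.
- P2: Vantage compares 9, 0, 8 and picks Basic; Wexler would get 4.
- P3: Vantage compares 9, 6, 2 and picks Basic; Wexler would get 1.
- P4: Vantage compares 8, 2, 4 and picks Basic; Wexler would get 3.
Wexler's induced payoffs are 6, 4, 1, 3, so Wexler commits to P1. Subgame-perfect outcome: (Plus, P1) with payoffs (8, 6).
For the simultaneous game, intersect best replies.
Vantage's best replies: P1→Plus; P2→Basic; P3→Basic; P4→Basic.
Wexler's best replies: Basic→P2; Plus→P4; Deluxe→P4.
Only (Basic, P2) has each player best-responding; Nash payoffs (9, 4).
Vantage earns 8 sequentially versus 9 at the Nash outcome: worse off.

worse off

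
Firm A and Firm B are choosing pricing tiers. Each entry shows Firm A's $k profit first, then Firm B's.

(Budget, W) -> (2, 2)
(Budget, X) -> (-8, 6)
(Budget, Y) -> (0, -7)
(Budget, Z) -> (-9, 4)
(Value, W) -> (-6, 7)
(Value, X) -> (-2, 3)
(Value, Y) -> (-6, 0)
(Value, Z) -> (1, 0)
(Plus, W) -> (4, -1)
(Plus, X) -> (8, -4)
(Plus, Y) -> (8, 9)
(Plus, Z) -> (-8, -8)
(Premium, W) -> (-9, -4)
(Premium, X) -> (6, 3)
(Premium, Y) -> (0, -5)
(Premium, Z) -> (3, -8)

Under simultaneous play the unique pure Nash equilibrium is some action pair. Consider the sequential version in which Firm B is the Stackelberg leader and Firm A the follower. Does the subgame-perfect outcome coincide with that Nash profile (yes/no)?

Solve by backward induction (Firm B leads).
- W → Firm A plays Plus (best of 2, -6, 4, -9); Firm B gets -1.
- X → Firm A plays Plus (best of -8, -2, 8, 6); Firm B gets -4.
- Y → Firm A plays Plus (best of 0, -6, 8, 0); Firm B gets 9.
- Z → Firm A plays Premium (best of -9, 1, -8, 3); Firm B gets -8.
Firm B's induced payoffs are -1, -4, 9, -8, so Firm B commits to Y. Subgame-perfect outcome: (Plus, Y) with payoffs (8, 9).
Now find the simultaneous Nash equilibrium.
Firm A's best replies: W→Plus; X→Plus; Y→Plus; Z→Premium.
Firm B's best replies: Budget→X; Value→W; Plus→Y; Premium→X.
Only (Plus, Y) has each player best-responding; Nash payoffs (8, 9).
Sequential outcome (Plus, Y) coincides with the Nash profile (Plus, Y).

yes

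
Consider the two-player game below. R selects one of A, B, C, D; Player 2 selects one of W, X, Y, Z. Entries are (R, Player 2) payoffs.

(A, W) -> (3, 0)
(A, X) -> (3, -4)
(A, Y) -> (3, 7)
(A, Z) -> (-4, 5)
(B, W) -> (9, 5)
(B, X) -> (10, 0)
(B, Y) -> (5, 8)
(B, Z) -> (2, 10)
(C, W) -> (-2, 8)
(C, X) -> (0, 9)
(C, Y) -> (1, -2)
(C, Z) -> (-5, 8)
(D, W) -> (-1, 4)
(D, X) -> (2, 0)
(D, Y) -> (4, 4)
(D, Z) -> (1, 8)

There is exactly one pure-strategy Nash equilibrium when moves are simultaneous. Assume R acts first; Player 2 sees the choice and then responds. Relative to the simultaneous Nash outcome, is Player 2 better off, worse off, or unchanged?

worse off

Work backward from Player 2's decision.
- A: BR = Y, leader payoff 3.
- B: BR = Z, leader payoff 2.
- C: BR = X, leader payoff 0.
- D: BR = Z, leader payoff 1.
R's induced payoffs are 3, 2, 0, 1, so R commits to A. Subgame-perfect outcome: (A, Y) with payoffs (3, 7).
Under simultaneous play:
R's best replies: W→B; X→B; Y→B; Z→B.
Player 2's best replies: A→Y; B→Z; C→X; D→Z.
Only (B, Z) has each player best-responding; Nash payoffs (2, 10).
Player 2 earns 7 sequentially versus 10 at the Nash outcome: worse off.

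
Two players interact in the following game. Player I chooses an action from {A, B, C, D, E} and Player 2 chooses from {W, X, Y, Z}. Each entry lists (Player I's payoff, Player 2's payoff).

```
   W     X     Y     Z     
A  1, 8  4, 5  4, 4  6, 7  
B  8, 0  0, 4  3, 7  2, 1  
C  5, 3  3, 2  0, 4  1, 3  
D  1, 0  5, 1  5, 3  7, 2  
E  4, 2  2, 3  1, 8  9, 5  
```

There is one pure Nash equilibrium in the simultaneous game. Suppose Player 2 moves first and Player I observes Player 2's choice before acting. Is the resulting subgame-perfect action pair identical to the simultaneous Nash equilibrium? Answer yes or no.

Work backward from Player I's decision.
- W: BR = B, leader payoff 0.
- X: BR = D, leader payoff 1.
- Y: BR = D, leader payoff 3.
- Z: BR = E, leader payoff 5.
Maximizing over 0, 1, 3, 5, Player 2 chooses Z. Subgame-perfect outcome: (E, Z) with payoffs (9, 5).
Now find the simultaneous Nash equilibrium.
Player I's best replies: W→B; X→D; Y→D; Z→E.
Player 2's best replies: A→W; B→Y; C→Y; D→Y; E→Y.
Only (D, Y) has each player best-responding; Nash payoffs (5, 3).
Sequential outcome (E, Z) differs from the Nash profile (D, Y).

no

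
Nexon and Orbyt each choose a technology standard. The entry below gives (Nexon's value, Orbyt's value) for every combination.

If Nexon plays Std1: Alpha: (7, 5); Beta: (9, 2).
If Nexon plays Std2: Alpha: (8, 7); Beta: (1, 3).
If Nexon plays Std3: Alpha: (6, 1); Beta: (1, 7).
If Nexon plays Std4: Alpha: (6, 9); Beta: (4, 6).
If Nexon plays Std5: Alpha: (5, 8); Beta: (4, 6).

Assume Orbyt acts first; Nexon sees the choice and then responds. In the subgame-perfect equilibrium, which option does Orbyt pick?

Nexon best-responds to each possible Orbyt move:
- Alpha → Nexon plays Std2 (best of 7, 8, 6, 6, 5); Orbyt gets 7.
- Beta → Nexon plays Std1 (best of 9, 1, 1, 4, 4); Orbyt gets 2.
Maximizing over 7, 2, Orbyt chooses Alpha. Subgame-perfect outcome: (Std2, Alpha) with payoffs (8, 7).

Alpha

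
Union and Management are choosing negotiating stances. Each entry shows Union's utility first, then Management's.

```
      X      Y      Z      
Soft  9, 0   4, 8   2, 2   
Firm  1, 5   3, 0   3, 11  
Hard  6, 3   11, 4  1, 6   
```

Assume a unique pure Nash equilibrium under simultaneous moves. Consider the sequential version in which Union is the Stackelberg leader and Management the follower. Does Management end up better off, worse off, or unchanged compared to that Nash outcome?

Solve by backward induction (Union leads).
- Soft: Management compares 0, 8, 2 and picks Y; Union would get 4.
- Firm: Management compares 5, 0, 11 and picks Z; Union would get 3.
- Hard: Management compares 3, 4, 6 and picks Z; Union would get 1.
Union's induced payoffs are 4, 3, 1, so Union commits to Soft. Subgame-perfect outcome: (Soft, Y) with payoffs (4, 8).
Now find the simultaneous Nash equilibrium.
Union's best replies: X→Soft; Y→Hard; Z→Firm.
Management's best replies: Soft→Y; Firm→Z; Hard→Z.
The unique mutual best reply is (Firm, Z), giving (3, 11).
Management earns 8 sequentially versus 11 at the Nash outcome: worse off.

worse off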